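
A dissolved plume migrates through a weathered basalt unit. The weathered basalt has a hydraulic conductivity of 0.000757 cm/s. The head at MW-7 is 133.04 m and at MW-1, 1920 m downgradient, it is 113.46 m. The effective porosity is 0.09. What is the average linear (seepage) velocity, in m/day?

Convert K: 0.000757 cm/s × 864 = 0.6540 m/day.
Hydraulic gradient i = (133.04 − 113.46) / 1920 = 19.58 / 1920 = 0.01020.
Darcy flux q = K · i = 0.6540 × 0.01020 = 0.006670 m/day.
Seepage velocity v = q / n_e = 0.006670 / 0.09 = 0.07411 m/day.

0.0741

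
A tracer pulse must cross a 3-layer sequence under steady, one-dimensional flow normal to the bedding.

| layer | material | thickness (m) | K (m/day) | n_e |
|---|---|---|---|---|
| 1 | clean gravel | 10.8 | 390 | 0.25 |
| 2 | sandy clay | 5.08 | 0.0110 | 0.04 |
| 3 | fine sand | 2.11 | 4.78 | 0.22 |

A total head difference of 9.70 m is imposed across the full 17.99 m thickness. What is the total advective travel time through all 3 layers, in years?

0.439

With flow normal to the layers, continuity requires the same specific discharge q through every layer.
Σ(b_i/K_i) = 10.8/390 + 5.08/0.0110 + 2.11/4.78 = 462.3 d.
q = Δh / Σ(b_i/K_i) = 9.70 / 462.3 = 0.02098 m/day.
In each layer the seepage velocity is v_i = q/n_i, so the layer transit time is t_i = b_i·n_i / q:
  layer 1 (clean gravel): t_1 = 10.8 × 0.25 / 0.02098 = 128.7 d
  layer 2 (sandy clay): t_2 = 5.08 × 0.04 / 0.02098 = 9.684 d
  layer 3 (fine sand): t_3 = 2.11 × 0.22 / 0.02098 = 22.12 d
Total t = Σ t_i = 160.5 days = 0.4394 years.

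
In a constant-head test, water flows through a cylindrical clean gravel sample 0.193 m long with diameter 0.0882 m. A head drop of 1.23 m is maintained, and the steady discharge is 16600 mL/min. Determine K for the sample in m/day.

614

Cross-sectional area A = π·(d/2)² = π × (0.0882/2)² = 0.006110 m².
Convert discharge: 16600 mL/min = 0.0002767 m³/s.
Darcy's law rearranged: K = Q·L / (A·Δh) = 0.0002767 × 0.193 / (0.006110 × 1.23) = 0.007105 m/s = 613.9 m/day.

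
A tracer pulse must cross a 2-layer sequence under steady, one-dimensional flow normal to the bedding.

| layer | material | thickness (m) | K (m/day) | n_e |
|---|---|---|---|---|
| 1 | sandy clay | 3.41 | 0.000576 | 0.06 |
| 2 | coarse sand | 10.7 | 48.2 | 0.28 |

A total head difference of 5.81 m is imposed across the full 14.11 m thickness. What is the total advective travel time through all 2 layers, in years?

With flow normal to the layers, continuity requires the same specific discharge q through every layer.
Σ(b_i/K_i) = 3.41/0.000576 + 10.7/48.2 = 5920 d.
q = Δh / Σ(b_i/K_i) = 5.81 / 5920 = 0.0009814 m/day.
In each layer the seepage velocity is v_i = q/n_i, so the layer transit time is t_i = b_i·n_i / q:
  layer 1 (sandy clay): t_1 = 3.41 × 0.06 / 0.0009814 = 208.5 d
  layer 2 (coarse sand): t_2 = 10.7 × 0.28 / 0.0009814 = 3053 d
Total t = Σ t_i = 3261 days = 8.929 years.

8.93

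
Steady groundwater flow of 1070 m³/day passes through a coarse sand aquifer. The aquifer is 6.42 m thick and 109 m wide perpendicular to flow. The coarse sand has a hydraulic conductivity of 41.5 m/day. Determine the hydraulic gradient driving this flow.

Cross-sectional area A = 109 × 6.42 = 699.8 m².
From Q = K·A·i, i = Q / (K·A) = 1070 / (41.50 × 699.8) = 0.03684.

0.0368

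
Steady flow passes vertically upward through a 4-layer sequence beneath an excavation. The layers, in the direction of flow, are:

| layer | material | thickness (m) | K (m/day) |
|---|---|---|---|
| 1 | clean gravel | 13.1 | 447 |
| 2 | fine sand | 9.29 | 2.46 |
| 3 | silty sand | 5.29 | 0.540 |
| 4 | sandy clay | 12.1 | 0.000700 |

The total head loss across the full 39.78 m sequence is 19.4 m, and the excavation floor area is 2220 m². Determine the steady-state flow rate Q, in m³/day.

2.49

Flow is perpendicular to layering, so the layers act in series and the equivalent K is the thickness-weighted harmonic mean.
Total thickness L = 13.1 + 9.29 + 5.29 + 12.1 = 39.78 m.
Σ(b_i/K_i) = 13.1/447 + 9.29/2.46 + 5.29/0.540 + 12.1/0.000700 = 17299 d.
K_eq = L / Σ(b_i/K_i) = 39.78 / 17299 = 0.002300 m/day.
Q = K_eq · A · (Δh/L) = 0.002300 × 2220 × (19.4/39.78) = 2.490 m³/day.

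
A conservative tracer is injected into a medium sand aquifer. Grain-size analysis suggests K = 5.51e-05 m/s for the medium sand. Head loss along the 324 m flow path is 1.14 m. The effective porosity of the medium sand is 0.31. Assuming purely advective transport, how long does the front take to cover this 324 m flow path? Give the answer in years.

Convert K: 5.51e-05 m/s × 86400 = 4.761 m/day.
Hydraulic gradient i = Δh / L = 1.14 / 324 = 0.003519.
Darcy flux q = K · i = 4.761 × 0.003519 = 0.01675 m/day.
Seepage velocity v = q / n_e = 0.01675 / 0.31 = 0.05403 m/day.
Travel time t = L / v = 324 / 0.05403 = 5996 days = 16.42 years.

16.4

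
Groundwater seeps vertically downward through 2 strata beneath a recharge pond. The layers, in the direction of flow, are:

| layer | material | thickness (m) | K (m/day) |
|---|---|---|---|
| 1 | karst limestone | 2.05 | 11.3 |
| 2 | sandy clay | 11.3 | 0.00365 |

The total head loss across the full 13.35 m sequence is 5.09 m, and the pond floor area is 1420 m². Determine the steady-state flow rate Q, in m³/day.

2.33

Flow is perpendicular to layering, so the layers act in series and the equivalent K is the thickness-weighted harmonic mean.
Total thickness L = 2.05 + 11.3 = 13.35 m.
Σ(b_i/K_i) = 2.05/11.3 + 11.3/0.00365 = 3096 d.
K_eq = L / Σ(b_i/K_i) = 13.35 / 3096 = 0.004312 m/day.
Q = K_eq · A · (Δh/L) = 0.004312 × 1420 × (5.09/13.35) = 2.335 m³/day.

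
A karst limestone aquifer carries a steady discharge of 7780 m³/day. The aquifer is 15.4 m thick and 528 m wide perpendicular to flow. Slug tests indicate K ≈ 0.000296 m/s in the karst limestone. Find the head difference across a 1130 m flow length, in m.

42.3

Convert K: 0.000296 m/s × 86400 = 25.57 m/day.
Cross-sectional area A = 528 × 15.4 = 8131 m².
From Q = K·A·i, i = Q / (K·A) = 7780 / (25.57 × 8131) = 0.03741.
Head loss Δh = i · L = 0.03741 × 1130 = 42.28 m.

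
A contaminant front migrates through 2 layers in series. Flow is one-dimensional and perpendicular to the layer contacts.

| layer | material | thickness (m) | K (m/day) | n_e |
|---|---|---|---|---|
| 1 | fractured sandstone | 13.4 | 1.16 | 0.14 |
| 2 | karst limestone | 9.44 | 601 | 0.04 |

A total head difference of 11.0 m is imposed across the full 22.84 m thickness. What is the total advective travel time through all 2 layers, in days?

With flow normal to the layers, continuity requires the same specific discharge q through every layer.
Σ(b_i/K_i) = 13.4/1.16 + 9.44/601 = 11.57 d.
q = Δh / Σ(b_i/K_i) = 11.0 / 11.57 = 0.9509 m/day.
In each layer the seepage velocity is v_i = q/n_i, so the layer transit time is t_i = b_i·n_i / q:
  layer 1 (fractured sandstone): t_1 = 13.4 × 0.14 / 0.9509 = 1.973 d
  layer 2 (karst limestone): t_2 = 9.44 × 0.04 / 0.9509 = 0.3971 d
Total t = Σ t_i = 2.370 days.

2.37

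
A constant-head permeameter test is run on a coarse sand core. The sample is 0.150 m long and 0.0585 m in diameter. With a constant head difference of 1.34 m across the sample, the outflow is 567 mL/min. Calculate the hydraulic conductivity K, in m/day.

Cross-sectional area A = π·(d/2)² = π × (0.0585/2)² = 0.002688 m².
Convert discharge: 567 mL/min = 9.450e-06 m³/s.
Darcy's law rearranged: K = Q·L / (A·Δh) = 9.450e-06 × 0.150 / (0.002688 × 1.34) = 0.0003936 m/s = 34.00 m/day.

34.0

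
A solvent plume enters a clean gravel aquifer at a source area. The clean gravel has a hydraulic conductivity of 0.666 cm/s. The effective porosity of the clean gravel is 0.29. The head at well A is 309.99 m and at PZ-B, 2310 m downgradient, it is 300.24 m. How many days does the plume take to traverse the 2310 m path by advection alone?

276

Convert K: 0.666 cm/s × 864 = 575.4 m/day.
Hydraulic gradient i = (309.99 − 300.24) / 2310 = 9.75 / 2310 = 0.004221.
Darcy flux q = K · i = 575.4 × 0.004221 = 2.429 m/day.
Seepage velocity v = q / n_e = 2.429 / 0.29 = 8.375 m/day.
Travel time t = L / v = 2310 / 8.375 = 275.8 days.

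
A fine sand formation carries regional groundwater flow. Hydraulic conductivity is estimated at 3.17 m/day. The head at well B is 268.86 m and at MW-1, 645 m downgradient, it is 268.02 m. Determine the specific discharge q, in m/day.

Hydraulic gradient i = (268.86 − 268.02) / 645 = 0.84 / 645 = 0.001302.
Specific discharge q = K · i = 3.170 × 0.001302 = 0.004128 m/day.

0.00413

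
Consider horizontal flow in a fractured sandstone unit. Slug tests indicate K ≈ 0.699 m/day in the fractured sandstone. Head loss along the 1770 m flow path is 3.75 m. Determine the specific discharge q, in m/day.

Hydraulic gradient i = Δh / L = 3.75 / 1770 = 0.002119.
Specific discharge q = K · i = 0.6990 × 0.002119 = 0.001481 m/day.

0.00148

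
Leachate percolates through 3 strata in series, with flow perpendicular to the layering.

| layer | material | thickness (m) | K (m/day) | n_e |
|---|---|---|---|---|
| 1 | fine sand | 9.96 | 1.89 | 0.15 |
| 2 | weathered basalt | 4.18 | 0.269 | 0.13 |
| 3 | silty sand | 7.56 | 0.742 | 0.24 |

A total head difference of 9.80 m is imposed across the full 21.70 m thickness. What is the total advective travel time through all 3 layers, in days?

12.2

With flow normal to the layers, continuity requires the same specific discharge q through every layer.
Σ(b_i/K_i) = 9.96/1.89 + 4.18/0.269 + 7.56/0.742 = 31.00 d.
q = Δh / Σ(b_i/K_i) = 9.80 / 31.00 = 0.3162 m/day.
In each layer the seepage velocity is v_i = q/n_i, so the layer transit time is t_i = b_i·n_i / q:
  layer 1 (fine sand): t_1 = 9.96 × 0.15 / 0.3162 = 4.726 d
  layer 2 (weathered basalt): t_2 = 4.18 × 0.13 / 0.3162 = 1.719 d
  layer 3 (silty sand): t_3 = 7.56 × 0.24 / 0.3162 = 5.739 d
Total t = Σ t_i = 12.18 days.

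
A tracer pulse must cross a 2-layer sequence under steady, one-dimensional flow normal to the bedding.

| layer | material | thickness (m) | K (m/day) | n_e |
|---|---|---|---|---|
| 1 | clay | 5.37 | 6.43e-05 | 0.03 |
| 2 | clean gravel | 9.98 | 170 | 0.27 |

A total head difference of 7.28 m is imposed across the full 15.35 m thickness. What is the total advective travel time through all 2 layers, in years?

With flow normal to the layers, continuity requires the same specific discharge q through every layer.
Σ(b_i/K_i) = 5.37/6.43e-05 + 9.98/170 = 83515 d.
q = Δh / Σ(b_i/K_i) = 7.28 / 83515 = 8.717e-05 m/day.
In each layer the seepage velocity is v_i = q/n_i, so the layer transit time is t_i = b_i·n_i / q:
  layer 1 (clay): t_1 = 5.37 × 0.03 / 8.717e-05 = 1848 d
  layer 2 (clean gravel): t_2 = 9.98 × 0.27 / 8.717e-05 = 30912 d
Total t = Σ t_i = 32760 days = 89.69 years.

89.7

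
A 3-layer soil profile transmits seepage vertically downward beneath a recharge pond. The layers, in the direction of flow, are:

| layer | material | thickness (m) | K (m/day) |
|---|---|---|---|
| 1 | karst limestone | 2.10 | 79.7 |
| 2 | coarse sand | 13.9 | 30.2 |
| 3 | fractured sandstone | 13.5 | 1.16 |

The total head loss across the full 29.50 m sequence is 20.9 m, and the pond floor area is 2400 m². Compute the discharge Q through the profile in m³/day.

Flow is perpendicular to layering, so the layers act in series and the equivalent K is the thickness-weighted harmonic mean.
Total thickness L = 2.10 + 13.9 + 13.5 = 29.50 m.
Σ(b_i/K_i) = 2.10/79.7 + 13.9/30.2 + 13.5/1.16 = 12.12 d.
K_eq = L / Σ(b_i/K_i) = 29.50 / 12.12 = 2.433 m/day.
Q = K_eq · A · (Δh/L) = 2.433 × 2400 × (20.9/29.50) = 4137 m³/day.

4140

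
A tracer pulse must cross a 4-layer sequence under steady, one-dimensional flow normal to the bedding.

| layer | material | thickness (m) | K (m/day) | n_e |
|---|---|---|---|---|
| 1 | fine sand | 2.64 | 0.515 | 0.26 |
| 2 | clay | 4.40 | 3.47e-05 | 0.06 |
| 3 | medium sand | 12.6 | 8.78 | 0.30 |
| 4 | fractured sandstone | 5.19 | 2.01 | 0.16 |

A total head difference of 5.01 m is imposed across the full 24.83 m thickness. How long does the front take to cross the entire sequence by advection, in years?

385

With flow normal to the layers, continuity requires the same specific discharge q through every layer.
Σ(b_i/K_i) = 2.64/0.515 + 4.40/3.47e-05 + 12.6/8.78 + 5.19/2.01 = 1.268e+05 d.
q = Δh / Σ(b_i/K_i) = 5.01 / 1.268e+05 = 3.951e-05 m/day.
In each layer the seepage velocity is v_i = q/n_i, so the layer transit time is t_i = b_i·n_i / q:
  layer 1 (fine sand): t_1 = 2.64 × 0.26 / 3.951e-05 = 17374 d
  layer 2 (clay): t_2 = 4.40 × 0.06 / 3.951e-05 = 6682 d
  layer 3 (medium sand): t_3 = 12.6 × 0.30 / 3.951e-05 = 95677 d
  layer 4 (fractured sandstone): t_4 = 5.19 × 0.16 / 3.951e-05 = 21019 d
Total t = Σ t_i = 1.408e+05 days = 385.4 years.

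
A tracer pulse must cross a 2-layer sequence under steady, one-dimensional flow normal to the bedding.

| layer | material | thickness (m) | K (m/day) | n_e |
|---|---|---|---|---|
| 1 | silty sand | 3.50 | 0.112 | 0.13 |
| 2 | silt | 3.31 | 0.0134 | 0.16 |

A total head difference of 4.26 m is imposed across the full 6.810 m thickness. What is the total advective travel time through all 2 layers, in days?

64.3

With flow normal to the layers, continuity requires the same specific discharge q through every layer.
Σ(b_i/K_i) = 3.50/0.112 + 3.31/0.0134 = 278.3 d.
q = Δh / Σ(b_i/K_i) = 4.26 / 278.3 = 0.01531 m/day.
In each layer the seepage velocity is v_i = q/n_i, so the layer transit time is t_i = b_i·n_i / q:
  layer 1 (silty sand): t_1 = 3.50 × 0.13 / 0.01531 = 29.72 d
  layer 2 (silt): t_2 = 3.31 × 0.16 / 0.01531 = 34.59 d
Total t = Σ t_i = 64.31 days.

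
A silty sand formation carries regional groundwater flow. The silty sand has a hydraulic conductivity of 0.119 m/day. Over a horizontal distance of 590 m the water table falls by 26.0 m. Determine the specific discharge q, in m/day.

Hydraulic gradient i = Δh / L = 26.0 / 590 = 0.04407.
Specific discharge q = K · i = 0.1190 × 0.04407 = 0.005244 m/day.

0.00524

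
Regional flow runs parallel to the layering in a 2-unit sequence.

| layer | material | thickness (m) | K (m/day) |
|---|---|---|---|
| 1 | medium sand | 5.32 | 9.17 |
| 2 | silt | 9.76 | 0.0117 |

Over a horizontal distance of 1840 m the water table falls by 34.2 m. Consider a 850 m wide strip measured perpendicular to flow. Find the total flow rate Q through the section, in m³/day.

Flow is parallel to layering, so each bed carries its own Darcy discharge and the transmissivities add.
Σ(K_i·b_i) = 9.17×5.32 + 0.0117×9.76 = 48.90 m²/day.
Hydraulic gradient i = Δh / L = 34.2 / 1840 = 0.01859.
Q = Σ(K_i·b_i) · W · i = 48.90 × 850 × 0.01859 = 772.5 m³/day.

773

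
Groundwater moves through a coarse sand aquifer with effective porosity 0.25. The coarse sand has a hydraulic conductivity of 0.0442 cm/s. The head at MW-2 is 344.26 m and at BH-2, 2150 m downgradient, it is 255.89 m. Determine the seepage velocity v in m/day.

Convert K: 0.0442 cm/s × 864 = 38.19 m/day.
Hydraulic gradient i = (344.26 − 255.89) / 2150 = 88.37 / 2150 = 0.04110.
Darcy flux q = K · i = 38.19 × 0.04110 = 1.570 m/day.
Seepage velocity v = q / n_e = 1.570 / 0.25 = 6.279 m/day.

6.28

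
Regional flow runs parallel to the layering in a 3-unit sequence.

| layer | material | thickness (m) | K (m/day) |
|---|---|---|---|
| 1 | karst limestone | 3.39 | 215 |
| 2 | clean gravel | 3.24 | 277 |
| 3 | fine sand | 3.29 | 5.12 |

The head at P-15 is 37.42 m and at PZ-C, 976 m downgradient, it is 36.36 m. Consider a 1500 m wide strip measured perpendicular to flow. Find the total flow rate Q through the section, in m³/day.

Flow is parallel to layering, so each bed carries its own Darcy discharge and the transmissivities add.
Σ(K_i·b_i) = 215×3.39 + 277×3.24 + 5.12×3.29 = 1643 m²/day.
Hydraulic gradient i = (37.42 − 36.36) / 976 = 1.06 / 976 = 0.001086.
Q = Σ(K_i·b_i) · W · i = 1643 × 1500 × 0.001086 = 2677 m³/day.

2680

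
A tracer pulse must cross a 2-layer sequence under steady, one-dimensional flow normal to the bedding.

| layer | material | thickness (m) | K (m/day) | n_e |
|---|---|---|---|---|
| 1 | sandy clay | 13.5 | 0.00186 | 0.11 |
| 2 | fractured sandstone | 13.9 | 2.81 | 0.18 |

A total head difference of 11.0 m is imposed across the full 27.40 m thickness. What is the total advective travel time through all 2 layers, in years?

7.21

With flow normal to the layers, continuity requires the same specific discharge q through every layer.
Σ(b_i/K_i) = 13.5/0.00186 + 13.9/2.81 = 7263 d.
q = Δh / Σ(b_i/K_i) = 11.0 / 7263 = 0.001515 m/day.
In each layer the seepage velocity is v_i = q/n_i, so the layer transit time is t_i = b_i·n_i / q:
  layer 1 (sandy clay): t_1 = 13.5 × 0.11 / 0.001515 = 980.5 d
  layer 2 (fractured sandstone): t_2 = 13.9 × 0.18 / 0.001515 = 1652 d
Total t = Σ t_i = 2633 days = 7.207 years.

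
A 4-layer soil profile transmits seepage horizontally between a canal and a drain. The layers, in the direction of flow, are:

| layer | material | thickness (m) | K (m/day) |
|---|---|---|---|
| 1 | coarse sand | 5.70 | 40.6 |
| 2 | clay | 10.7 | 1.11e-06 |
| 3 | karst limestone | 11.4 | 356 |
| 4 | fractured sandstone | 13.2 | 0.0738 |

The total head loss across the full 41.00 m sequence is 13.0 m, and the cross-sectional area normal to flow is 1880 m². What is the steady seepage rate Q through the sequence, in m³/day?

Flow is perpendicular to layering, so the layers act in series and the equivalent K is the thickness-weighted harmonic mean.
Total thickness L = 5.70 + 10.7 + 11.4 + 13.2 = 41.00 m.
Σ(b_i/K_i) = 5.70/40.6 + 10.7/1.11e-06 + 11.4/356 + 13.2/0.0738 = 9.640e+06 d.
K_eq = L / Σ(b_i/K_i) = 41.00 / 9.640e+06 = 4.253e-06 m/day.
Q = K_eq · A · (Δh/L) = 4.253e-06 × 1880 × (13.0/41.00) = 0.002535 m³/day.

0.00254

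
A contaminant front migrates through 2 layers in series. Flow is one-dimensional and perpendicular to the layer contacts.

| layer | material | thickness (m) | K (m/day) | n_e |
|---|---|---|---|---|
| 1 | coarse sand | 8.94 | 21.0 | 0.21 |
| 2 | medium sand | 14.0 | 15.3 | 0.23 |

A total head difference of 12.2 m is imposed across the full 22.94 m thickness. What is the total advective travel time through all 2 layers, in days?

With flow normal to the layers, continuity requires the same specific discharge q through every layer.
Σ(b_i/K_i) = 8.94/21.0 + 14.0/15.3 = 1.341 d.
q = Δh / Σ(b_i/K_i) = 12.2 / 1.341 = 9.099 m/day.
In each layer the seepage velocity is v_i = q/n_i, so the layer transit time is t_i = b_i·n_i / q:
  layer 1 (coarse sand): t_1 = 8.94 × 0.21 / 9.099 = 0.2063 d
  layer 2 (medium sand): t_2 = 14.0 × 0.23 / 9.099 = 0.3539 d
Total t = Σ t_i = 0.5602 days.

0.560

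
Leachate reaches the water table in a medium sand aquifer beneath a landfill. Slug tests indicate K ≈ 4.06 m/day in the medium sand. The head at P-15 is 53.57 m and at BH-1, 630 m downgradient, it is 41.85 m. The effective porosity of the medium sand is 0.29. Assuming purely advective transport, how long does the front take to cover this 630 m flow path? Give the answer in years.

6.62

Hydraulic gradient i = (53.57 − 41.85) / 630 = 11.72 / 630 = 0.01860.
Darcy flux q = K · i = 4.060 × 0.01860 = 0.07553 m/day.
Seepage velocity v = q / n_e = 0.07553 / 0.29 = 0.2604 m/day.
Travel time t = L / v = 630 / 0.2604 = 2419 days = 6.623 years.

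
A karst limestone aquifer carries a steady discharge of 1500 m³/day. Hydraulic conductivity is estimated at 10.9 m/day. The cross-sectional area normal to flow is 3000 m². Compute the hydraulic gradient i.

0.0459

From Q = K·A·i, i = Q / (K·A) = 1500 / (10.90 × 3000) = 0.04587.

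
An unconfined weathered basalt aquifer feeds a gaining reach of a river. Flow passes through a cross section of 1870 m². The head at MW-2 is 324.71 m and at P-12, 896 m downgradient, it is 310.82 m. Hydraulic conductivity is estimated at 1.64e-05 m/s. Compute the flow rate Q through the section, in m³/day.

Convert K: 1.64e-05 m/s × 86400 = 1.417 m/day.
Hydraulic gradient i = (324.71 − 310.82) / 896 = 13.89 / 896 = 0.01550.
Darcy's law: Q = K · A · i = 1.417 × 1870 × 0.01550 = 41.08 m³/day.

41.1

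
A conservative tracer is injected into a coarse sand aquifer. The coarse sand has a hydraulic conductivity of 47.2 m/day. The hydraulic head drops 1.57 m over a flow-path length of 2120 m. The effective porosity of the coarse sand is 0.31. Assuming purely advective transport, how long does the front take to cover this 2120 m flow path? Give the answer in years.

Hydraulic gradient i = Δh / L = 1.57 / 2120 = 0.0007406.
Darcy flux q = K · i = 47.20 × 0.0007406 = 0.03495 m/day.
Seepage velocity v = q / n_e = 0.03495 / 0.31 = 0.1128 m/day.
Travel time t = L / v = 2120 / 0.1128 = 18801 days = 51.48 years.

51.5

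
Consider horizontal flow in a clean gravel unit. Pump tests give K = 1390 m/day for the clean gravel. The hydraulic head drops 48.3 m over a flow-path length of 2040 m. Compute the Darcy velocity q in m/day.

32.9

Hydraulic gradient i = Δh / L = 48.3 / 2040 = 0.02368.
Specific discharge q = K · i = 1390 × 0.02368 = 32.91 m/day.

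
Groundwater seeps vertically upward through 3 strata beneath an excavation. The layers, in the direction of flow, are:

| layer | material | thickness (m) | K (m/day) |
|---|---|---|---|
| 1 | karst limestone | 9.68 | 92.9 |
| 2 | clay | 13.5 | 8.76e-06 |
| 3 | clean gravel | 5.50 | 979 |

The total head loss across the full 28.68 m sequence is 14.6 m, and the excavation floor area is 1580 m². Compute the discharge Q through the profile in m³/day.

Flow is perpendicular to layering, so the layers act in series and the equivalent K is the thickness-weighted harmonic mean.
Total thickness L = 9.68 + 13.5 + 5.50 = 28.68 m.
Σ(b_i/K_i) = 9.68/92.9 + 13.5/8.76e-06 + 5.50/979 = 1.541e+06 d.
K_eq = L / Σ(b_i/K_i) = 28.68 / 1.541e+06 = 1.861e-05 m/day.
Q = K_eq · A · (Δh/L) = 1.861e-05 × 1580 × (14.6/28.68) = 0.01497 m³/day.

0.0150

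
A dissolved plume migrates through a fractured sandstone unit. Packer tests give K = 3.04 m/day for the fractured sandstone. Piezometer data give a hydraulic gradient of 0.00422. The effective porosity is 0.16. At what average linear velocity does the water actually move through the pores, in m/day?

Hydraulic gradient i = 0.00422.
Darcy flux q = K · i = 3.040 × 0.004220 = 0.01283 m/day.
Seepage velocity v = q / n_e = 0.01283 / 0.16 = 0.08018 m/day.

0.0802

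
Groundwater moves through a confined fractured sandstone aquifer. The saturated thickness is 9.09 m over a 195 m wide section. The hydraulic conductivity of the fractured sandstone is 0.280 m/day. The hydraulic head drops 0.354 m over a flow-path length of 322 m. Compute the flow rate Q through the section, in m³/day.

0.546

Cross-sectional area A = 195 × 9.09 = 1773 m².
Hydraulic gradient i = Δh / L = 0.354 / 322 = 0.001099.
Darcy's law: Q = K · A · i = 0.2800 × 1773 × 0.001099 = 0.5456 m³/day.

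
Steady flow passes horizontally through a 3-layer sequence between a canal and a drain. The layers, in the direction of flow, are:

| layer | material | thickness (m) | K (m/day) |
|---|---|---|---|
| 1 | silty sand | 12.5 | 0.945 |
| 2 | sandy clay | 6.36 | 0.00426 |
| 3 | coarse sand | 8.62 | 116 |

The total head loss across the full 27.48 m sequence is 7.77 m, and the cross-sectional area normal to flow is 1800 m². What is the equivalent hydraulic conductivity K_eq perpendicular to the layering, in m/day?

0.0182

Flow is perpendicular to layering, so the layers act in series and the equivalent K is the thickness-weighted harmonic mean.
Total thickness L = 12.5 + 6.36 + 8.62 = 27.48 m.
Σ(b_i/K_i) = 12.5/0.945 + 6.36/0.00426 + 8.62/116 = 1506 d.
K_eq = L / Σ(b_i/K_i) = 27.48 / 1506 = 0.01824 m/day.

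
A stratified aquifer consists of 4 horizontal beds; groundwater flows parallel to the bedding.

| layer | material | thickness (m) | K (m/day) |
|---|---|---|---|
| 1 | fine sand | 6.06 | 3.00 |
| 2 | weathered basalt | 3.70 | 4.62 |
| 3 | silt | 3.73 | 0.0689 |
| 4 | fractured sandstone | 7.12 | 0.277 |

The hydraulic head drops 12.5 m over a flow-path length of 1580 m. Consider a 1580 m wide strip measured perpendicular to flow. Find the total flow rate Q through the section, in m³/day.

Flow is parallel to layering, so each bed carries its own Darcy discharge and the transmissivities add.
Σ(K_i·b_i) = 3.00×6.06 + 4.62×3.70 + 0.0689×3.73 + 0.277×7.12 = 37.50 m²/day.
Hydraulic gradient i = Δh / L = 12.5 / 1580 = 0.007911.
Q = Σ(K_i·b_i) · W · i = 37.50 × 1580 × 0.007911 = 468.8 m³/day.

469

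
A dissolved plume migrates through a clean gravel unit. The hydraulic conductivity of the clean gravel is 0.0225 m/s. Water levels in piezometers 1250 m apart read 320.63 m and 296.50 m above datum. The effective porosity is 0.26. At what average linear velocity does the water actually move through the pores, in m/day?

Convert K: 0.0225 m/s × 86400 = 1944 m/day.
Hydraulic gradient i = (320.63 − 296.50) / 1250 = 24.13 / 1250 = 0.01930.
Darcy flux q = K · i = 1944 × 0.01930 = 37.53 m/day.
Seepage velocity v = q / n_e = 37.53 / 0.26 = 144.3 m/day.

144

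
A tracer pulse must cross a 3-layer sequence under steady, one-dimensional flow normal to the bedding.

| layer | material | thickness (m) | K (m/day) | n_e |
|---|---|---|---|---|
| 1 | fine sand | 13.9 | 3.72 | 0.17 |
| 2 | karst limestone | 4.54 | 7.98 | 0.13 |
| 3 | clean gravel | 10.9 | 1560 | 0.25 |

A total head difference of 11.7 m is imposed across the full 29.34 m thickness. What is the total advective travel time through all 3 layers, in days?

2.09

With flow normal to the layers, continuity requires the same specific discharge q through every layer.
Σ(b_i/K_i) = 13.9/3.72 + 4.54/7.98 + 10.9/1560 = 4.312 d.
q = Δh / Σ(b_i/K_i) = 11.7 / 4.312 = 2.713 m/day.
In each layer the seepage velocity is v_i = q/n_i, so the layer transit time is t_i = b_i·n_i / q:
  layer 1 (fine sand): t_1 = 13.9 × 0.17 / 2.713 = 0.8710 d
  layer 2 (karst limestone): t_2 = 4.54 × 0.13 / 2.713 = 0.2175 d
  layer 3 (clean gravel): t_3 = 10.9 × 0.25 / 2.713 = 1.004 d
Total t = Σ t_i = 2.093 days.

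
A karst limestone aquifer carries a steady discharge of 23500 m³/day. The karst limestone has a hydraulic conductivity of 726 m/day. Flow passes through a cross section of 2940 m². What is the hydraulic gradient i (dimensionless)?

From Q = K·A·i, i = Q / (K·A) = 23500 / (726.0 × 2940) = 0.01101.

0.0110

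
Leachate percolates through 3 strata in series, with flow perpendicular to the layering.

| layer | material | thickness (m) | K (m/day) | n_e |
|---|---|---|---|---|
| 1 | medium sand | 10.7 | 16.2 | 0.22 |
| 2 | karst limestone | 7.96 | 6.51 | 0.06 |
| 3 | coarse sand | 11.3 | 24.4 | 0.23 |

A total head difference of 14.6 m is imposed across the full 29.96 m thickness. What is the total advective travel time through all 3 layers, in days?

With flow normal to the layers, continuity requires the same specific discharge q through every layer.
Σ(b_i/K_i) = 10.7/16.2 + 7.96/6.51 + 11.3/24.4 = 2.346 d.
q = Δh / Σ(b_i/K_i) = 14.6 / 2.346 = 6.222 m/day.
In each layer the seepage velocity is v_i = q/n_i, so the layer transit time is t_i = b_i·n_i / q:
  layer 1 (medium sand): t_1 = 10.7 × 0.22 / 6.222 = 0.3783 d
  layer 2 (karst limestone): t_2 = 7.96 × 0.06 / 6.222 = 0.07675 d
  layer 3 (coarse sand): t_3 = 11.3 × 0.23 / 6.222 = 0.4177 d
Total t = Σ t_i = 0.8727 days.

0.873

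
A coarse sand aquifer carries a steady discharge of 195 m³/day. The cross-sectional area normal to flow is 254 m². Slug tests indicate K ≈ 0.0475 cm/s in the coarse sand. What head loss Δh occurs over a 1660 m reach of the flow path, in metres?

31.1

Convert K: 0.0475 cm/s × 864 = 41.04 m/day.
From Q = K·A·i, i = Q / (K·A) = 195 / (41.04 × 254.0) = 0.01871.
Head loss Δh = i · L = 0.01871 × 1660 = 31.05 m.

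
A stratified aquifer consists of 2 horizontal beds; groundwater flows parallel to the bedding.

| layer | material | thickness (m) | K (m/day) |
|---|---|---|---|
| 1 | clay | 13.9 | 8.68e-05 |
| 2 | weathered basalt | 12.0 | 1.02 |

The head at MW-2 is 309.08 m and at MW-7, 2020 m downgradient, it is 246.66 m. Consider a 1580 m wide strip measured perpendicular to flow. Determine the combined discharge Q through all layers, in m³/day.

598

Flow is parallel to layering, so each bed carries its own Darcy discharge and the transmissivities add.
Σ(K_i·b_i) = 8.68e-05×13.9 + 1.02×12.0 = 12.24 m²/day.
Hydraulic gradient i = (309.08 − 246.66) / 2020 = 62.42 / 2020 = 0.03090.
Q = Σ(K_i·b_i) · W · i = 12.24 × 1580 × 0.03090 = 597.7 m³/day.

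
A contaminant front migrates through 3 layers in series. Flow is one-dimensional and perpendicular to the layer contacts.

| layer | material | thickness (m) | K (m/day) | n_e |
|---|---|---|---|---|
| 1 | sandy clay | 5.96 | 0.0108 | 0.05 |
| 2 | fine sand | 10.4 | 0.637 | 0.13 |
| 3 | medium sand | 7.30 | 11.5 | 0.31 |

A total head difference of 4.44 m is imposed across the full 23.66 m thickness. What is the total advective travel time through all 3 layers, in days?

With flow normal to the layers, continuity requires the same specific discharge q through every layer.
Σ(b_i/K_i) = 5.96/0.0108 + 10.4/0.637 + 7.30/11.5 = 568.8 d.
q = Δh / Σ(b_i/K_i) = 4.44 / 568.8 = 0.007806 m/day.
In each layer the seepage velocity is v_i = q/n_i, so the layer transit time is t_i = b_i·n_i / q:
  layer 1 (sandy clay): t_1 = 5.96 × 0.05 / 0.007806 = 38.18 d
  layer 2 (fine sand): t_2 = 10.4 × 0.13 / 0.007806 = 173.2 d
  layer 3 (medium sand): t_3 = 7.30 × 0.31 / 0.007806 = 289.9 d
Total t = Σ t_i = 501.3 days.

501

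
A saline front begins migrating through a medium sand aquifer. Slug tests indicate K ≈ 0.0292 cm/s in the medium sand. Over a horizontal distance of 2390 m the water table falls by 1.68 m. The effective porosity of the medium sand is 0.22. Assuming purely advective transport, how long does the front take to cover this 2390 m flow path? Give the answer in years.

81.2

Convert K: 0.0292 cm/s × 864 = 25.23 m/day.
Hydraulic gradient i = Δh / L = 1.68 / 2390 = 0.0007029.
Darcy flux q = K · i = 25.23 × 0.0007029 = 0.01773 m/day.
Seepage velocity v = q / n_e = 0.01773 / 0.22 = 0.08061 m/day.
Travel time t = L / v = 2390 / 0.08061 = 29649 days = 81.18 years.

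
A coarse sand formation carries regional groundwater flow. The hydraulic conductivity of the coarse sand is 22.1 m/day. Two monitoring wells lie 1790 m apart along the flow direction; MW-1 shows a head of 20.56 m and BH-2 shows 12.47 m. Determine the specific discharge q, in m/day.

0.0999

Hydraulic gradient i = (20.56 − 12.47) / 1790 = 8.09 / 1790 = 0.004520.
Specific discharge q = K · i = 22.10 × 0.004520 = 0.09988 m/day.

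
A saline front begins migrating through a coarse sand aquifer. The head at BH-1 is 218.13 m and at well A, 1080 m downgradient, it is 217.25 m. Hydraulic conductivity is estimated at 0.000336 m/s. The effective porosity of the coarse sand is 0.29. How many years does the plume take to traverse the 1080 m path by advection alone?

36.3

Convert K: 0.000336 m/s × 86400 = 29.03 m/day.
Hydraulic gradient i = (218.13 − 217.25) / 1080 = 0.88 / 1080 = 0.0008148.
Darcy flux q = K · i = 29.03 × 0.0008148 = 0.02365 m/day.
Seepage velocity v = q / n_e = 0.02365 / 0.29 = 0.08157 m/day.
Travel time t = L / v = 1080 / 0.08157 = 13241 days = 36.25 years.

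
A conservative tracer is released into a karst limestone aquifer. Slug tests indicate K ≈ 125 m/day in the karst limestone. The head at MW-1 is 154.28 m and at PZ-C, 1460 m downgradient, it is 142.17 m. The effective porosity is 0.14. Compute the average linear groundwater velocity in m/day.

7.41

Hydraulic gradient i = (154.28 − 142.17) / 1460 = 12.11 / 1460 = 0.008295.
Darcy flux q = K · i = 125.0 × 0.008295 = 1.037 m/day.
Seepage velocity v = q / n_e = 1.037 / 0.14 = 7.406 m/day.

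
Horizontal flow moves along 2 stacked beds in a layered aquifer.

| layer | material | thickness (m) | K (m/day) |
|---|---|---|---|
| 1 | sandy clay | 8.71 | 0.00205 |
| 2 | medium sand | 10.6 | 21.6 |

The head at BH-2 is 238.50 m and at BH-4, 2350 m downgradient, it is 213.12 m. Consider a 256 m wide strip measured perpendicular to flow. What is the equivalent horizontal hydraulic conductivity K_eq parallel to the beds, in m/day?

Flow is parallel to layering, so each bed carries its own Darcy discharge and the transmissivities add.
Σ(K_i·b_i) = 0.00205×8.71 + 21.6×10.6 = 229.0 m²/day.
Total thickness b = 19.31 m, so K_eq = Σ(K_i·b_i)/b = 11.86 m/day.

11.9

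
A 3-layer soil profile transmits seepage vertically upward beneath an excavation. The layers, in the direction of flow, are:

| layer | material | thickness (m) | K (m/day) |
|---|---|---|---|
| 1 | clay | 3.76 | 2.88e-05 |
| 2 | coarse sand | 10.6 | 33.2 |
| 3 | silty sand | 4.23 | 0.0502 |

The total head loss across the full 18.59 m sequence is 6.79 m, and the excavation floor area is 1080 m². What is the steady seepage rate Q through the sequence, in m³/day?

0.0561

Flow is perpendicular to layering, so the layers act in series and the equivalent K is the thickness-weighted harmonic mean.
Total thickness L = 3.76 + 10.6 + 4.23 = 18.59 m.
Σ(b_i/K_i) = 3.76/2.88e-05 + 10.6/33.2 + 4.23/0.0502 = 1.306e+05 d.
K_eq = L / Σ(b_i/K_i) = 18.59 / 1.306e+05 = 0.0001423 m/day.
Q = K_eq · A · (Δh/L) = 0.0001423 × 1080 × (6.79/18.59) = 0.05613 m³/day.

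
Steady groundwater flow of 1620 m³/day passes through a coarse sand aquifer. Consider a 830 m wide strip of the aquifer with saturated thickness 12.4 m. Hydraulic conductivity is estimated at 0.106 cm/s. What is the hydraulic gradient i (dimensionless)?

Convert K: 0.106 cm/s × 864 = 91.58 m/day.
Cross-sectional area A = 830 × 12.4 = 10292 m².
From Q = K·A·i, i = Q / (K·A) = 1620 / (91.58 × 10292) = 0.001719.

0.00172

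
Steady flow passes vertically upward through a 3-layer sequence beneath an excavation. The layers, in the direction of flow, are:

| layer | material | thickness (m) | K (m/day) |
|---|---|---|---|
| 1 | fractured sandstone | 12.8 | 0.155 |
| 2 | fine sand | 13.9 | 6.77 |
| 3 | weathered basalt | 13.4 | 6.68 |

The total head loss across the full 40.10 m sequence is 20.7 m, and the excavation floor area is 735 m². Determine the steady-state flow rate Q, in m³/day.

Flow is perpendicular to layering, so the layers act in series and the equivalent K is the thickness-weighted harmonic mean.
Total thickness L = 12.8 + 13.9 + 13.4 = 40.10 m.
Σ(b_i/K_i) = 12.8/0.155 + 13.9/6.77 + 13.4/6.68 = 86.64 d.
K_eq = L / Σ(b_i/K_i) = 40.10 / 86.64 = 0.4628 m/day.
Q = K_eq · A · (Δh/L) = 0.4628 × 735 × (20.7/40.10) = 175.6 m³/day.

176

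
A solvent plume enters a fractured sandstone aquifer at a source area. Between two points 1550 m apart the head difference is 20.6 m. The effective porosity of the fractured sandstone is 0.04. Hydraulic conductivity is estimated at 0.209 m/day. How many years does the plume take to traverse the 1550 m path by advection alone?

Hydraulic gradient i = Δh / L = 20.6 / 1550 = 0.01329.
Darcy flux q = K · i = 0.2090 × 0.01329 = 0.002778 m/day.
Seepage velocity v = q / n_e = 0.002778 / 0.04 = 0.06944 m/day.
Travel time t = L / v = 1550 / 0.06944 = 22321 days = 61.11 years.

61.1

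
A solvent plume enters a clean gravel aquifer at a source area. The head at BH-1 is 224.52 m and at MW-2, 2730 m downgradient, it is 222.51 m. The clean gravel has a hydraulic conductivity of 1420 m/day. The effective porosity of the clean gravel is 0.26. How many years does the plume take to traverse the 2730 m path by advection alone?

1.86

Hydraulic gradient i = (224.52 − 222.51) / 2730 = 2.01 / 2730 = 0.0007363.
Darcy flux q = K · i = 1420 × 0.0007363 = 1.045 m/day.
Seepage velocity v = q / n_e = 1.045 / 0.26 = 4.021 m/day.
Travel time t = L / v = 2730 / 4.021 = 678.9 days = 1.859 years.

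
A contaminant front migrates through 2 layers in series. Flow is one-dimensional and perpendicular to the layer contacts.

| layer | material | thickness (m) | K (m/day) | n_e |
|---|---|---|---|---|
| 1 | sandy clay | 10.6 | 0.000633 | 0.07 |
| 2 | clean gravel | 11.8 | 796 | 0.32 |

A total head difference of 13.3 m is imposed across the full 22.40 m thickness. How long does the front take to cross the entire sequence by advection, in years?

With flow normal to the layers, continuity requires the same specific discharge q through every layer.
Σ(b_i/K_i) = 10.6/0.000633 + 11.8/796 = 16746 d.
q = Δh / Σ(b_i/K_i) = 13.3 / 16746 = 0.0007942 m/day.
In each layer the seepage velocity is v_i = q/n_i, so the layer transit time is t_i = b_i·n_i / q:
  layer 1 (sandy clay): t_1 = 10.6 × 0.07 / 0.0007942 = 934.2 d
  layer 2 (clean gravel): t_2 = 11.8 × 0.32 / 0.0007942 = 4754 d
Total t = Σ t_i = 5688 days = 15.57 years.

15.6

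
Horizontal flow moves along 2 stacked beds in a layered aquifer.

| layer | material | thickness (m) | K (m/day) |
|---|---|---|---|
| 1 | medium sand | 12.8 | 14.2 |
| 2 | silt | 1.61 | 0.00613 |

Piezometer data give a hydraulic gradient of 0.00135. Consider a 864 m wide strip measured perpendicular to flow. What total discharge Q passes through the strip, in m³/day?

Flow is parallel to layering, so each bed carries its own Darcy discharge and the transmissivities add.
Σ(K_i·b_i) = 14.2×12.8 + 0.00613×1.61 = 181.8 m²/day.
Hydraulic gradient i = 0.00135.
Q = Σ(K_i·b_i) · W · i = 181.8 × 864 × 0.001350 = 212.0 m³/day.

212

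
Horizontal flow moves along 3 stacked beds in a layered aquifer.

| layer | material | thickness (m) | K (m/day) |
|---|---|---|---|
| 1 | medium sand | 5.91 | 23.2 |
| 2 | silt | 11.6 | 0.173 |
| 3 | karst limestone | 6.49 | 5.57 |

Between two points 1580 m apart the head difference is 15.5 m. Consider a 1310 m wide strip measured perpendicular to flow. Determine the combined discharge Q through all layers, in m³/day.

2250

Flow is parallel to layering, so each bed carries its own Darcy discharge and the transmissivities add.
Σ(K_i·b_i) = 23.2×5.91 + 0.173×11.6 + 5.57×6.49 = 175.3 m²/day.
Hydraulic gradient i = Δh / L = 15.5 / 1580 = 0.009810.
Q = Σ(K_i·b_i) · W · i = 175.3 × 1310 × 0.009810 = 2252 m³/day.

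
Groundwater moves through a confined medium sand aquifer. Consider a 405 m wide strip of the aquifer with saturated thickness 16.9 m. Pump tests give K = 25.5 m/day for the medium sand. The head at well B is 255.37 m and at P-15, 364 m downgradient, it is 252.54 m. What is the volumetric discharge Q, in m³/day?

Cross-sectional area A = 405 × 16.9 = 6844 m².
Hydraulic gradient i = (255.37 − 252.54) / 364 = 2.83 / 364 = 0.007775.
Darcy's law: Q = K · A · i = 25.50 × 6844 × 0.007775 = 1357 m³/day.

1360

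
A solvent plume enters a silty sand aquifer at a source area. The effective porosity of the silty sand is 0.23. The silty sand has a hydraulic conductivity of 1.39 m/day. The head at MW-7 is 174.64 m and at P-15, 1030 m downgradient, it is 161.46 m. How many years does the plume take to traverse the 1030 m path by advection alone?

Hydraulic gradient i = (174.64 − 161.46) / 1030 = 13.18 / 1030 = 0.01280.
Darcy flux q = K · i = 1.390 × 0.01280 = 0.01779 m/day.
Seepage velocity v = q / n_e = 0.01779 / 0.23 = 0.07733 m/day.
Travel time t = L / v = 1030 / 0.07733 = 13319 days = 36.47 years.

36.5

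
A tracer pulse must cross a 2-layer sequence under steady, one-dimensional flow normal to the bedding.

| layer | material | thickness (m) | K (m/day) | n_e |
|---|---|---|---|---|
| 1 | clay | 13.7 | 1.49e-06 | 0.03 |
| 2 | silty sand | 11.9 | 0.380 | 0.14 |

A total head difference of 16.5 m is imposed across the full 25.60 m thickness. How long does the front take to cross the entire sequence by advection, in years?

With flow normal to the layers, continuity requires the same specific discharge q through every layer.
Σ(b_i/K_i) = 13.7/1.49e-06 + 11.9/0.380 = 9.195e+06 d.
q = Δh / Σ(b_i/K_i) = 16.5 / 9.195e+06 = 1.795e-06 m/day.
In each layer the seepage velocity is v_i = q/n_i, so the layer transit time is t_i = b_i·n_i / q:
  layer 1 (clay): t_1 = 13.7 × 0.03 / 1.795e-06 = 2.290e+05 d
  layer 2 (silty sand): t_2 = 11.9 × 0.14 / 1.795e-06 = 9.284e+05 d
Total t = Σ t_i = 1.157e+06 days = 3169 years.

3170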